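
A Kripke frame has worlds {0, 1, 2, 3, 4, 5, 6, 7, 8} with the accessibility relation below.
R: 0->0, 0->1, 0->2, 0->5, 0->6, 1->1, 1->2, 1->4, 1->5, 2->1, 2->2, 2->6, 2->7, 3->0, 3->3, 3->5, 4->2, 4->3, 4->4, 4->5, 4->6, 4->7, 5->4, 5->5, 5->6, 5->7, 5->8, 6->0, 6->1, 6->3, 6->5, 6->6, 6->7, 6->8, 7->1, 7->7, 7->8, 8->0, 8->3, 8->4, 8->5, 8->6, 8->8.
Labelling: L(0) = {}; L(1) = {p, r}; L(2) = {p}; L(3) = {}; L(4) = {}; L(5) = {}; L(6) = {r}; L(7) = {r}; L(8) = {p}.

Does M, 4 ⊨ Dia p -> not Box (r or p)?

Yes

Recall that Box ψ holds at a world iff ψ holds at every accessible world, and Dia ψ holds iff ψ holds at some accessible world.
At 4: Dia p is true, not Box (r or p) is true, so Dia p -> not Box (r or p) is true.
  At 4: Dia p requires p at some successor in {2, 3, 4, 5, 6, 7}.
    p holds at 2, so Dia p is true at 4.
  At 4: Box (r or p) is false, so not Box (r or p) is true.
    At 4: Box (r or p) requires r or p at every successor {2, 3, 4, 5, 6, 7}.
      r or p fails at 3, so Box (r or p) is false at 4.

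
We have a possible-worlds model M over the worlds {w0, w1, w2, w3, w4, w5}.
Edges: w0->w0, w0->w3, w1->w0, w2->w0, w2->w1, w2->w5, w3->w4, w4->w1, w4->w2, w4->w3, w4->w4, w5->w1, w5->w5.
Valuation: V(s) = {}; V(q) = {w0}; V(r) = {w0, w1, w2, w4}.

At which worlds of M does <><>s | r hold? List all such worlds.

Recall that <>ψ holds at a world iff ψ holds at some accessible world.
Let φ = <><>s | r. Evaluate φ at each world:
  w0 (successors {w0, w3}): φ is true.
  w1 (successors {w0}): φ is true.
  w2 (successors {w0, w1, w5}): φ is true.
  w3 (successors {w4}): φ is false.
  w4 (successors {w1, w2, w3, w4}): φ is true.
  w5 (successors {w1, w5}): φ is false.
For instance, at w0:
  At w0: <><>s is false, r is true, so <><>s | r is true.
    At w0: <><>s requires <>s at some successor in {w0, w3}.
      At w0: <>s is false.
      At w3: <>s is false.
    So <><>s is false at w0.
Satisfying worlds: {w0, w1, w2, w4}

w0, w1, w2, w4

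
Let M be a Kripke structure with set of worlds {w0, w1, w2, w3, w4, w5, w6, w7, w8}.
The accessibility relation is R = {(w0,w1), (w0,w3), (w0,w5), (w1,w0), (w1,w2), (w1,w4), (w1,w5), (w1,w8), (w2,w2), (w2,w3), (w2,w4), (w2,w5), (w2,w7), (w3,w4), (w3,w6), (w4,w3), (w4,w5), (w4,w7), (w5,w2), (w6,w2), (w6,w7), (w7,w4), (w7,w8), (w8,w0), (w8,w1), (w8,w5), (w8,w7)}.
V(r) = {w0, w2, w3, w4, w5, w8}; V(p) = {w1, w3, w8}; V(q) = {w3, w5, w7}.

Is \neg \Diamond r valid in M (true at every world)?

No

Recall that \Diamond ψ holds at a world iff ψ holds at some accessible world.
Let φ = \neg \Diamond r. Evaluate φ at each world:
  w0 (successors {w1, w3, w5}): φ is false.
  w1 (successors {w0, w2, w4, w5, w8}): φ is false.
  w2 (successors {w2, w3, w4, w5, w7}): φ is false.
  w3 (successors {w4, w6}): φ is false.
  w4 (successors {w3, w5, w7}): φ is false.
  w5 (successors {w2}): φ is false.
  w6 (successors {w2, w7}): φ is false.
  w7 (successors {w4, w8}): φ is false.
  w8 (successors {w0, w1, w5, w7}): φ is false.
Detail at w0 (counterexample):
  At w0: \Diamond r is true, so \neg \Diamond r is false.
    At w0: \Diamond r requires r at some successor in {w1, w3, w5}.
      r holds at w3, so \Diamond r is true at w0.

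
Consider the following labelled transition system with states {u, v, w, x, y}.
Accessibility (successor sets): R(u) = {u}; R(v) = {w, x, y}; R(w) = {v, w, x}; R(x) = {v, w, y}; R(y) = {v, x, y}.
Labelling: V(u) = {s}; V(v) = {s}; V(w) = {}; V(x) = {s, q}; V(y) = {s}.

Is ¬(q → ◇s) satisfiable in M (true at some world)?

Let φ = ¬(q → ◇s). Evaluate φ at each world:
  u (successors {u}): φ is false.
  v (successors {w, x, y}): φ is false.
  w (successors {v, w, x}): φ is false.
  x (successors {v, w, y}): φ is false.
  y (successors {v, x, y}): φ is false.
For instance, at w:
  At w: q → ◇s is true, so ¬(q → ◇s) is false.
    At w: q is false, ◇s is true, so q → ◇s is true.
      At w: ◇s requires s at some successor in {v, w, x}.
        s holds at v, so ◇s is true at w.

No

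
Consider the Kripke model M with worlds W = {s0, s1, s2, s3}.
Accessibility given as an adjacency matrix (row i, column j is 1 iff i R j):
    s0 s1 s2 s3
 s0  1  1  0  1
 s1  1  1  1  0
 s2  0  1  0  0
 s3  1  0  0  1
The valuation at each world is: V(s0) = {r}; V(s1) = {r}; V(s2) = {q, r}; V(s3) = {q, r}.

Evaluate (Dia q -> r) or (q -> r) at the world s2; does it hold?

Yes

At s2: Dia q -> r is true, q -> r is true, so (Dia q -> r) or (q -> r) is true.
  At s2: Dia q is false, r is true, so Dia q -> r is true.
    At s2: Dia q requires q at some successor in {s1}.
      At s1: q is false.
    So Dia q is false at s2.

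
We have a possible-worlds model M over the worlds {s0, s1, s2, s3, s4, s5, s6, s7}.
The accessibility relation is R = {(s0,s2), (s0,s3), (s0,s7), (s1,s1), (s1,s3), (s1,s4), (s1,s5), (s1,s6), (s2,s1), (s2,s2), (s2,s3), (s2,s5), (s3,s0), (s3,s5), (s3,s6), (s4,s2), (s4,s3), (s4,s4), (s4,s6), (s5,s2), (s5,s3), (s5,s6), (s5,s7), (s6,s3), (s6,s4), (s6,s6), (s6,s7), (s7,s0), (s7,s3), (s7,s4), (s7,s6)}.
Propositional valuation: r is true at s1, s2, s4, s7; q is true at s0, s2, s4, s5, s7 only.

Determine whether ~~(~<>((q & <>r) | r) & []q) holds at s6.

At s6: ~(~<>((q & <>r) | r) & []q) is true, so ~~(~<>((q & <>r) | r) & []q) is false.
  At s6: ~<>((q & <>r) | r) & []q is false, so ~(~<>((q & <>r) | r) & []q) is true.
    At s6: ~<>((q & <>r) | r) is false, []q is false, so ~<>((q & <>r) | r) & []q is false.
      At s6: <>((q & <>r) | r) is true, so ~<>((q & <>r) | r) is false.
      At s6: []q requires q at every successor {s3, s4, s6, s7}.
        q fails at s3, so []q is false at s6.

No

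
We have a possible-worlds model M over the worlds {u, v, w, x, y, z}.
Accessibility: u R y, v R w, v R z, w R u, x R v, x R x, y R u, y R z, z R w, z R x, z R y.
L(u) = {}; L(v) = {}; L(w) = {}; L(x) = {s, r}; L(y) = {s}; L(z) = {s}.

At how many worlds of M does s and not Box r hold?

3

Let φ = s and not Box r. Evaluate φ at each world:
  u (successors {y}): φ is false.
  v (successors {w, z}): φ is false.
  w (successors {u}): φ is false.
  x (successors {v, x}): φ is true.
  y (successors {u, z}): φ is true.
  z (successors {w, x, y}): φ is true.
For instance, at y:
  At y: s is true, not Box r is true, so s and not Box r is true.
    At y: Box r is false, so not Box r is true.
      At y: Box r requires r at every successor {u, z}.
        r fails at u, so Box r is false at y.
Satisfying worlds: {x, y, z}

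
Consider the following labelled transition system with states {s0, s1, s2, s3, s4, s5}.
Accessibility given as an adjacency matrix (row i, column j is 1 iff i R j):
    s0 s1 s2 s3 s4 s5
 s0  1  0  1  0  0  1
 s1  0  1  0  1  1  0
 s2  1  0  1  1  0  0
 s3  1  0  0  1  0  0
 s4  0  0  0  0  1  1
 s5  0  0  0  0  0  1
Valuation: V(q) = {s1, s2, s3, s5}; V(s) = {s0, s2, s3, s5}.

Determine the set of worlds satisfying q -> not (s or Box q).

Let φ = q -> not (s or Box q). Evaluate φ at each world:
  s0 (successors {s0, s2, s5}): φ is true.
  s1 (successors {s1, s3, s4}): φ is true.
  s2 (successors {s0, s2, s3}): φ is false.
  s3 (successors {s0, s3}): φ is false.
  s4 (successors {s4, s5}): φ is true.
  s5 (successors {s5}): φ is false.
For instance, at s4:
  At s4: q is false, not (s or Box q) is true, so q -> not (s or Box q) is true.
    At s4: s or Box q is false, so not (s or Box q) is true.
      At s4: s is false, Box q is false, so s or Box q is false.
Satisfying worlds: {s0, s1, s4}

s0, s1, s4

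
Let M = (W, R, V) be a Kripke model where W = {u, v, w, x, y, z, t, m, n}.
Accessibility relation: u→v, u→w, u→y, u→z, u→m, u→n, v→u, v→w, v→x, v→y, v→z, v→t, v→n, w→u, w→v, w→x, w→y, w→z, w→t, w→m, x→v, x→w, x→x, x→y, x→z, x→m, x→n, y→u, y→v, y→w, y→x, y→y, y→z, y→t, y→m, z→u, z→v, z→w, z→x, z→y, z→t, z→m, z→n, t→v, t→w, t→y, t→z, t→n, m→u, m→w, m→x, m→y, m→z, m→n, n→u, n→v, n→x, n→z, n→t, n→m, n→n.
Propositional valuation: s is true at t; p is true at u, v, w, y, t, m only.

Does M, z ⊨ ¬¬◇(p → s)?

At z: ¬◇(p → s) is false, so ¬¬◇(p → s) is true.
  At z: ◇(p → s) is true, so ¬◇(p → s) is false.
    At z: ◇(p → s) requires p → s at some successor in {u, v, w, x, y, t, m, n}.
      p → s holds at x, so ◇(p → s) is true at z.

Yes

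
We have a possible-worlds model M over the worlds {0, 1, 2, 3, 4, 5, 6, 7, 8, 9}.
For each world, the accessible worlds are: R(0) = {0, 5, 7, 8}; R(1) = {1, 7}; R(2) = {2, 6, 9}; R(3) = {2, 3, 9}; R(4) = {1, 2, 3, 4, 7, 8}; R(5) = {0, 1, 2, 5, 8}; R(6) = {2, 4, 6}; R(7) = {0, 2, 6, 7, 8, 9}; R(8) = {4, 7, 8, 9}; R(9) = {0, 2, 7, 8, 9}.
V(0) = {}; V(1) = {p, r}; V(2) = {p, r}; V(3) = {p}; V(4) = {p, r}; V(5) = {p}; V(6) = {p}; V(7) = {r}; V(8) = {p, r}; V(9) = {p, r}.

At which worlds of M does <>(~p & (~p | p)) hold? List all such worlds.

Let φ = <>(~p & (~p | p)). Evaluate φ at each world:
  0 (successors {0, 5, 7, 8}): φ is true.
  1 (successors {1, 7}): φ is true.
  2 (successors {2, 6, 9}): φ is false.
  3 (successors {2, 3, 9}): φ is false.
  4 (successors {1, 2, 3, 4, 7, 8}): φ is true.
  5 (successors {0, 1, 2, 5, 8}): φ is true.
  6 (successors {2, 4, 6}): φ is false.
  7 (successors {0, 2, 6, 7, 8, 9}): φ is true.
  8 (successors {4, 7, 8, 9}): φ is true.
  9 (successors {0, 2, 7, 8, 9}): φ is true.
For instance, at 7:
  At 7: <>(~p & (~p | p)) requires ~p & (~p | p) at some successor in {0, 2, 6, 7, 8, 9}.
    ~p & (~p | p) holds at 0, so <>(~p & (~p | p)) is true at 7.
Satisfying worlds: {0, 1, 4, 5, 7, 8, 9}

0, 1, 4, 5, 7, 8, 9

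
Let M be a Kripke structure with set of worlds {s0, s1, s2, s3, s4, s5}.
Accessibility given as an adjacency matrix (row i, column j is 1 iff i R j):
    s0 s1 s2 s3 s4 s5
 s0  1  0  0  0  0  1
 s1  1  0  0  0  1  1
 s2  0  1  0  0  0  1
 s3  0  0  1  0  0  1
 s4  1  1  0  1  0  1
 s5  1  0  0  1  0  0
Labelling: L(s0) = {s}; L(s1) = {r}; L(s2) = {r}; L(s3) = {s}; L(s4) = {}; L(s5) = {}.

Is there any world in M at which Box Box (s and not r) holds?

Let φ = Box Box (s and not r). Evaluate φ at each world:
  s0 (successors {s0, s5}): φ is false.
  s1 (successors {s0, s4, s5}): φ is false.
  s2 (successors {s1, s5}): φ is false.
  s3 (successors {s2, s5}): φ is false.
  s4 (successors {s0, s1, s3, s5}): φ is false.
  s5 (successors {s0, s3}): φ is false.
For instance, at s1:
  At s1: Box Box (s and not r) requires Box (s and not r) at every successor {s0, s4, s5}.
    Box (s and not r) fails at s0, so Box Box (s and not r) is false at s1.
      At s0: Box (s and not r) requires s and not r at every successor {s0, s5}.
        s and not r fails at s5, so Box (s and not r) is false at s0.

No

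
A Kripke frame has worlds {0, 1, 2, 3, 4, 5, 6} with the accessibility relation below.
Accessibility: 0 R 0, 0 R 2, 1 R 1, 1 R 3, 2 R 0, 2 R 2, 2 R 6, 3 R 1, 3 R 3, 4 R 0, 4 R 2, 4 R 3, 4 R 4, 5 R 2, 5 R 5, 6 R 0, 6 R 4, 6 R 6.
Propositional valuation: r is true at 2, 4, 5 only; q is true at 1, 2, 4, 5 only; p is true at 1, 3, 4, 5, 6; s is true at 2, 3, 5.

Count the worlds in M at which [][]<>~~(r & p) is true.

Let φ = [][]<>~~(r & p). Evaluate φ at each world:
  0 (successors {0, 2}): φ is false.
  1 (successors {1, 3}): φ is false.
  2 (successors {0, 2, 6}): φ is false.
  3 (successors {1, 3}): φ is false.
  4 (successors {0, 2, 3, 4}): φ is false.
  5 (successors {2, 5}): φ is false.
  6 (successors {0, 4, 6}): φ is false.
For instance, at 1:
  At 1: [][]<>~~(r & p) requires []<>~~(r & p) at every successor {1, 3}.
    []<>~~(r & p) fails at 1, so [][]<>~~(r & p) is false at 1.
      At 1: []<>~~(r & p) requires <>~~(r & p) at every successor {1, 3}.
        <>~~(r & p) fails at 1, so []<>~~(r & p) is false at 1.
Satisfying worlds: none.

0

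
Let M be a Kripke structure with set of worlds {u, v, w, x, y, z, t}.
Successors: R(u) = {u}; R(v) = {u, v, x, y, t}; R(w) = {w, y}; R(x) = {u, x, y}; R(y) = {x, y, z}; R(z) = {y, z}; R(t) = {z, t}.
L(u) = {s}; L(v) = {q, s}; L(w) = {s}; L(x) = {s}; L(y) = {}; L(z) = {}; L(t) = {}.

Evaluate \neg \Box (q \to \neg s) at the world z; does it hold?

No

Recall that \Box ψ holds at a world iff ψ holds at every accessible world, and \Diamond ψ holds iff ψ holds at some accessible world.
At z: \Box (q \to \neg s) is true, so \neg \Box (q \to \neg s) is false.
  At z: \Box (q \to \neg s) requires q \to \neg s at every successor {y, z}.
    At y: q \to \neg s is true.
    At z: q \to \neg s is true.
  So \Box (q \to \neg s) is true at z.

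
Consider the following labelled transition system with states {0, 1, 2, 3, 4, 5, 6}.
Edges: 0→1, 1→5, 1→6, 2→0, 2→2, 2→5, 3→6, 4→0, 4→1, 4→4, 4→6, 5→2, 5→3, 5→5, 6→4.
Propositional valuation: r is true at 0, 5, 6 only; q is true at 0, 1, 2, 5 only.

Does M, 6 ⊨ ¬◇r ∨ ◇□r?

Yes

At 6: ¬◇r is true, ◇□r is false, so ¬◇r ∨ ◇□r is true.
  At 6: ◇r is false, so ¬◇r is true.
    At 6: ◇r requires r at some successor in {4}.
      At 4: r is false.
    So ◇r is false at 6.
  At 6: ◇□r requires □r at some successor in {4}.
    At 4: □r is false.
  So ◇□r is false at 6.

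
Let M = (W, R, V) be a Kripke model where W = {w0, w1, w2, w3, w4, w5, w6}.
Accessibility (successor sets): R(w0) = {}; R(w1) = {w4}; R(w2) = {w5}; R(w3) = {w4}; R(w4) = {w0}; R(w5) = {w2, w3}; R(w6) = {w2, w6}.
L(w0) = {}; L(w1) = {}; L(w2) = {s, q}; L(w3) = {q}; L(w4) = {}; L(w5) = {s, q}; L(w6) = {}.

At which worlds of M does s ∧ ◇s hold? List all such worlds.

w2, w5

Recall that ◇ψ holds at a world iff ψ holds at some accessible world.
Let φ = s ∧ ◇s. Evaluate φ at each world:
  w0 (successors ∅): φ is false.
  w1 (successors {w4}): φ is false.
  w2 (successors {w5}): φ is true.
  w3 (successors {w4}): φ is false.
  w4 (successors {w0}): φ is false.
  w5 (successors {w2, w3}): φ is true.
  w6 (successors {w2, w6}): φ is false.
For instance, at w4:
  At w4: s is false, ◇s is false, so s ∧ ◇s is false.
    At w4: ◇s requires s at some successor in {w0}.
      At w0: s is false.
    So ◇s is false at w4.
Satisfying worlds: {w2, w5}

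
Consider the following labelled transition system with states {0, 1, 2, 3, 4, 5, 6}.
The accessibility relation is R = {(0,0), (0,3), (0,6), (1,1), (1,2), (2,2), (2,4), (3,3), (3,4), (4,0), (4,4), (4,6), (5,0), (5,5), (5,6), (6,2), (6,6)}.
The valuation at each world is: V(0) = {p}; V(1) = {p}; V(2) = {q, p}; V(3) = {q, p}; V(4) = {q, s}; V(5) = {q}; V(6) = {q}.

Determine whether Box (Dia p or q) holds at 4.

At 4: Box (Dia p or q) requires Dia p or q at every successor {0, 4, 6}.
    At 0: Dia p is true, q is false, so Dia p or q is true.
      At 0: Dia p requires p at some successor in {0, 3, 6}.
        p holds at 0, so Dia p is true at 0.
    At 4: Dia p is true, q is true, so Dia p or q is true.
      At 4: Dia p requires p at some successor in {0, 4, 6}.
        p holds at 0, so Dia p is true at 4.
    At 6: Dia p is true, q is true, so Dia p or q is true.
      At 6: Dia p requires p at some successor in {2, 6}.
        p holds at 2, so Dia p is true at 6.
So Box (Dia p or q) is true at 4.

Yes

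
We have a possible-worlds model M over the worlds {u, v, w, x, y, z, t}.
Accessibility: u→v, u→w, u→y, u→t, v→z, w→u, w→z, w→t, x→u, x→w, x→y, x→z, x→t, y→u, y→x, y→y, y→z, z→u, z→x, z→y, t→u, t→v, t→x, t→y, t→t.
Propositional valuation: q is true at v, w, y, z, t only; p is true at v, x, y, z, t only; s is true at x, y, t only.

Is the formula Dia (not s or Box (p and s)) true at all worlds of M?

Yes

Let φ = Dia (not s or Box (p and s)). Evaluate φ at each world:
  u (successors {v, w, y, t}): φ is true.
  v (successors {z}): φ is true.
  w (successors {u, z, t}): φ is true.
  x (successors {u, w, y, z, t}): φ is true.
  y (successors {u, x, y, z}): φ is true.
  z (successors {u, x, y}): φ is true.
  t (successors {u, v, x, y, t}): φ is true.
For instance, at t:
  At t: Dia (not s or Box (p and s)) requires not s or Box (p and s) at some successor in {u, v, x, y, t}.
    not s or Box (p and s) holds at u, so Dia (not s or Box (p and s)) is true at t.
      At u: not s is true, Box (p and s) is false, so not s or Box (p and s) is true.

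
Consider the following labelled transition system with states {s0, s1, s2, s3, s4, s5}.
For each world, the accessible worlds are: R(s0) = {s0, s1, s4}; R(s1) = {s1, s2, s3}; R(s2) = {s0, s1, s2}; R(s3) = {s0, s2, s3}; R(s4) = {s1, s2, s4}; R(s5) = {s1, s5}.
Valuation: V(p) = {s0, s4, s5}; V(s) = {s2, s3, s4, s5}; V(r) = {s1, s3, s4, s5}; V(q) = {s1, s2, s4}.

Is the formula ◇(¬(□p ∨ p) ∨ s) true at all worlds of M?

Yes

Let φ = ◇(¬(□p ∨ p) ∨ s). Evaluate φ at each world:
  s0 (successors {s0, s1, s4}): φ is true.
  s1 (successors {s1, s2, s3}): φ is true.
  s2 (successors {s0, s1, s2}): φ is true.
  s3 (successors {s0, s2, s3}): φ is true.
  s4 (successors {s1, s2, s4}): φ is true.
  s5 (successors {s1, s5}): φ is true.
For instance, at s4:
  At s4: ◇(¬(□p ∨ p) ∨ s) requires ¬(□p ∨ p) ∨ s at some successor in {s1, s2, s4}.
    ¬(□p ∨ p) ∨ s holds at s1, so ◇(¬(□p ∨ p) ∨ s) is true at s4.
      At s1: ¬(□p ∨ p) is true, s is false, so ¬(□p ∨ p) ∨ s is true.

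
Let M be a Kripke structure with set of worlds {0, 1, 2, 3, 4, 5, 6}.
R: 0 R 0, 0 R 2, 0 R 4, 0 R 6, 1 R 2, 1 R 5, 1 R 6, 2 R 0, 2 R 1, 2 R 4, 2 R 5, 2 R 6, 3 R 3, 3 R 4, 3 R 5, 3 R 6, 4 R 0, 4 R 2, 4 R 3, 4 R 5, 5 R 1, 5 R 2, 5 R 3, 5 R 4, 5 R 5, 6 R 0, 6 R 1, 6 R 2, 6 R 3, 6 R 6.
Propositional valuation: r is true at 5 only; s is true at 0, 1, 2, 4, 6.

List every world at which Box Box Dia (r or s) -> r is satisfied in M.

Recall that Box ψ holds at a world iff ψ holds at every accessible world, and Dia ψ holds iff ψ holds at some accessible world.
Let φ = Box Box Dia (r or s) -> r. Evaluate φ at each world:
  0 (successors {0, 2, 4, 6}): φ is false.
  1 (successors {2, 5, 6}): φ is false.
  2 (successors {0, 1, 4, 5, 6}): φ is false.
  3 (successors {3, 4, 5, 6}): φ is false.
  4 (successors {0, 2, 3, 5}): φ is false.
  5 (successors {1, 2, 3, 4, 5}): φ is true.
  6 (successors {0, 1, 2, 3, 6}): φ is false.
For instance, at 0:
  At 0: Box Box Dia (r or s) is true, r is false, so Box Box Dia (r or s) -> r is false.
    At 0: Box Box Dia (r or s) requires Box Dia (r or s) at every successor {0, 2, 4, 6}.
      At 0: Box Dia (r or s) is true.
      At 2: Box Dia (r or s) is true.
      At 4: Box Dia (r or s) is true.
      At 6: Box Dia (r or s) is true.
    So Box Box Dia (r or s) is true at 0.
Satisfying worlds: {5}

5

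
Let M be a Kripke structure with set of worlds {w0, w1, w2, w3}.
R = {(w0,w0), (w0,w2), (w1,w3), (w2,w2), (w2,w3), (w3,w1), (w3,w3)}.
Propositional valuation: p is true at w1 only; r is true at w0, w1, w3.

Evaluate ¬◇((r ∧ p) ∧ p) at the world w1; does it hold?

At w1: ◇((r ∧ p) ∧ p) is false, so ¬◇((r ∧ p) ∧ p) is true.
  At w1: ◇((r ∧ p) ∧ p) requires (r ∧ p) ∧ p at some successor in {w3}.
    At w3: (r ∧ p) ∧ p is false.
  So ◇((r ∧ p) ∧ p) is false at w1.

Yes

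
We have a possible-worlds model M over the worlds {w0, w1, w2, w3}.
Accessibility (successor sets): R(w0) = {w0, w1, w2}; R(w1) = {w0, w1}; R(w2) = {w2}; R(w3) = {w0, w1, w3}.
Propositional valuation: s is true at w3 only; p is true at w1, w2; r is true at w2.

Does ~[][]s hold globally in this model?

Recall that []ψ holds at a world iff ψ holds at every accessible world, and <>ψ holds iff ψ holds at some accessible world.
Let φ = ~[][]s. Evaluate φ at each world:
  w0 (successors {w0, w1, w2}): φ is true.
  w1 (successors {w0, w1}): φ is true.
  w2 (successors {w2}): φ is true.
  w3 (successors {w0, w1, w3}): φ is true.
For instance, at w0:
  At w0: [][]s is false, so ~[][]s is true.
    At w0: [][]s requires []s at every successor {w0, w1, w2}.
      []s fails at w0, so [][]s is false at w0.

Yes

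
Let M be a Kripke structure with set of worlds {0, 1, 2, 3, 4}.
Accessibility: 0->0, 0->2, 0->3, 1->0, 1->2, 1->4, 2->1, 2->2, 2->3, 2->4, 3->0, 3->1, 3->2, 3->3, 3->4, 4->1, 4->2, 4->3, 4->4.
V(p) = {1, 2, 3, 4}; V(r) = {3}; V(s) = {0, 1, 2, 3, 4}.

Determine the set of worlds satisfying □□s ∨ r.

0, 1, 2, 3, 4

Let φ = □□s ∨ r. Evaluate φ at each world:
  0 (successors {0, 2, 3}): φ is true.
  1 (successors {0, 2, 4}): φ is true.
  2 (successors {1, 2, 3, 4}): φ is true.
  3 (successors {0, 1, 2, 3, 4}): φ is true.
  4 (successors {1, 2, 3, 4}): φ is true.
For instance, at 4:
  At 4: □□s is true, r is false, so □□s ∨ r is true.
    At 4: □□s requires □s at every successor {1, 2, 3, 4}.
      At 1: □s is true.
      At 2: □s is true.
      At 3: □s is true.
      At 4: □s is true.
    So □□s is true at 4.
Satisfying worlds: {0, 1, 2, 3, 4}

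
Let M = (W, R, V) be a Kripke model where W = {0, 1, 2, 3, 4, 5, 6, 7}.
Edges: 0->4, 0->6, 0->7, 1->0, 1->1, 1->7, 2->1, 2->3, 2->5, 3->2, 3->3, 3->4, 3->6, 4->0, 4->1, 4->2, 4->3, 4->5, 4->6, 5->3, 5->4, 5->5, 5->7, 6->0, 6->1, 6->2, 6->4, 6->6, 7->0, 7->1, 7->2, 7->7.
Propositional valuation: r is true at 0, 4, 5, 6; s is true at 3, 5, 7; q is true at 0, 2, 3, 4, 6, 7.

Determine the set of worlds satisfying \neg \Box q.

Let φ = \neg \Box q. Evaluate φ at each world:
  0 (successors {4, 6, 7}): φ is false.
  1 (successors {0, 1, 7}): φ is true.
  2 (successors {1, 3, 5}): φ is true.
  3 (successors {2, 3, 4, 6}): φ is false.
  4 (successors {0, 1, 2, 3, 5, 6}): φ is true.
  5 (successors {3, 4, 5, 7}): φ is true.
  6 (successors {0, 1, 2, 4, 6}): φ is true.
  7 (successors {0, 1, 2, 7}): φ is true.
For instance, at 6:
  At 6: \Box q is false, so \neg \Box q is true.
    At 6: \Box q requires q at every successor {0, 1, 2, 4, 6}.
      q fails at 1, so \Box q is false at 6.
Satisfying worlds: {1, 2, 4, 5, 6, 7}

1, 2, 4, 5, 6, 7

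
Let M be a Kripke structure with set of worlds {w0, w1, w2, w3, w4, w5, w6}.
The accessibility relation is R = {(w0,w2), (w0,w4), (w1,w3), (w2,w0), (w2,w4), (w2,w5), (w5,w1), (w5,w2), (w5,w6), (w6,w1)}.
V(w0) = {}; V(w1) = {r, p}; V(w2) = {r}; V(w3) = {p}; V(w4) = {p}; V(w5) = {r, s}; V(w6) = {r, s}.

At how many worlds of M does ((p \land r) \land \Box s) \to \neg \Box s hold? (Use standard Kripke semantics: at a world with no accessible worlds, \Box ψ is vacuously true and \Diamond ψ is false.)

Let φ = ((p \land r) \land \Box s) \to \neg \Box s. Evaluate φ at each world:
  w0 (successors {w2, w4}): φ is true.
  w1 (successors {w3}): φ is true.
  w2 (successors {w0, w4, w5}): φ is true.
  w3 (successors ∅): φ is true.
  w4 (successors ∅): φ is true.
  w5 (successors {w1, w2, w6}): φ is true.
  w6 (successors {w1}): φ is true.
For instance, at w2:
  At w2: (p \land r) \land \Box s is false, \neg \Box s is true, so ((p \land r) \land \Box s) \to \neg \Box s is true.
    At w2: p \land r is false, \Box s is false, so (p \land r) \land \Box s is false.
      At w2: \Box s requires s at every successor {w0, w4, w5}.
        s fails at w0, so \Box s is false at w2.
    At w2: \Box s is false, so \neg \Box s is true.
      At w2: \Box s requires s at every successor {w0, w4, w5}.
        s fails at w0, so \Box s is false at w2.
Satisfying worlds: {w0, w1, w2, w3, w4, w5, w6}

7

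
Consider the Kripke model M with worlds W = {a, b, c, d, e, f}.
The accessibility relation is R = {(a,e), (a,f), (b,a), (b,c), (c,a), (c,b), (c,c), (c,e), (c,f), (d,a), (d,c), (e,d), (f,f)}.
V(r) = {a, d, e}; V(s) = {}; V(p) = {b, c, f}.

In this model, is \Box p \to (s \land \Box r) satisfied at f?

At f: \Box p is true, s \land \Box r is false, so \Box p \to (s \land \Box r) is false.
  At f: \Box p requires p at every successor {f}.
    At f: p is true.
  So \Box p is true at f.
  At f: s is false, \Box r is false, so s \land \Box r is false.
    At f: \Box r requires r at every successor {f}.
      r fails at f, so \Box r is false at f.

No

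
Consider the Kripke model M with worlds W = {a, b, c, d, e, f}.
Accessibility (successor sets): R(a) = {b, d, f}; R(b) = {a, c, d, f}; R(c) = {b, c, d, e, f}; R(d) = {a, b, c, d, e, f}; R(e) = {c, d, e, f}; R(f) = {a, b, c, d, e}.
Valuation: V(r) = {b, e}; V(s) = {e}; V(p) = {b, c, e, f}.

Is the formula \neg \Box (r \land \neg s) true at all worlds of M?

Yes

Let φ = \neg \Box (r \land \neg s). Evaluate φ at each world:
  a (successors {b, d, f}): φ is true.
  b (successors {a, c, d, f}): φ is true.
  c (successors {b, c, d, e, f}): φ is true.
  d (successors {a, b, c, d, e, f}): φ is true.
  e (successors {c, d, e, f}): φ is true.
  f (successors {a, b, c, d, e}): φ is true.
For instance, at f:
  At f: \Box (r \land \neg s) is false, so \neg \Box (r \land \neg s) is true.
    At f: \Box (r \land \neg s) requires r \land \neg s at every successor {a, b, c, d, e}.
      r \land \neg s fails at a, so \Box (r \land \neg s) is false at f.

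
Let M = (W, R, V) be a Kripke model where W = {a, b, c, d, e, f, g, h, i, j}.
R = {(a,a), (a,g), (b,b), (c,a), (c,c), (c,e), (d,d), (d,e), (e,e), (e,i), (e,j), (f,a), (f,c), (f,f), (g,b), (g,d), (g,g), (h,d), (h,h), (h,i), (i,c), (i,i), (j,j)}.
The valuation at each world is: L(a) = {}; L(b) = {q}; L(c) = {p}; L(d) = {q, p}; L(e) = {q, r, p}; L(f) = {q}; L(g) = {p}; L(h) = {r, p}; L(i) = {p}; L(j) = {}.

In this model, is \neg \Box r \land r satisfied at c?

No

At c: \neg \Box r is true, r is false, so \neg \Box r \land r is false.
  At c: \Box r is false, so \neg \Box r is true.
    At c: \Box r requires r at every successor {a, c, e}.
      r fails at a, so \Box r is false at c.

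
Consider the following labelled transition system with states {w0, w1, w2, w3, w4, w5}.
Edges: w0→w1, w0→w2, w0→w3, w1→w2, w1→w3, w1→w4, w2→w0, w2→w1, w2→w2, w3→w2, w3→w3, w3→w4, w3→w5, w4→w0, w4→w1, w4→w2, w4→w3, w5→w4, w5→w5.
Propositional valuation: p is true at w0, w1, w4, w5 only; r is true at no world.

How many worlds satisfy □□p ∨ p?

Let φ = □□p ∨ p. Evaluate φ at each world:
  w0 (successors {w1, w2, w3}): φ is true.
  w1 (successors {w2, w3, w4}): φ is true.
  w2 (successors {w0, w1, w2}): φ is false.
  w3 (successors {w2, w3, w4, w5}): φ is false.
  w4 (successors {w0, w1, w2, w3}): φ is true.
  w5 (successors {w4, w5}): φ is true.
For instance, at w1:
  At w1: □□p is false, p is true, so □□p ∨ p is true.
    At w1: □□p requires □p at every successor {w2, w3, w4}.
      □p fails at w2, so □□p is false at w1.
Satisfying worlds: {w0, w1, w4, w5}

4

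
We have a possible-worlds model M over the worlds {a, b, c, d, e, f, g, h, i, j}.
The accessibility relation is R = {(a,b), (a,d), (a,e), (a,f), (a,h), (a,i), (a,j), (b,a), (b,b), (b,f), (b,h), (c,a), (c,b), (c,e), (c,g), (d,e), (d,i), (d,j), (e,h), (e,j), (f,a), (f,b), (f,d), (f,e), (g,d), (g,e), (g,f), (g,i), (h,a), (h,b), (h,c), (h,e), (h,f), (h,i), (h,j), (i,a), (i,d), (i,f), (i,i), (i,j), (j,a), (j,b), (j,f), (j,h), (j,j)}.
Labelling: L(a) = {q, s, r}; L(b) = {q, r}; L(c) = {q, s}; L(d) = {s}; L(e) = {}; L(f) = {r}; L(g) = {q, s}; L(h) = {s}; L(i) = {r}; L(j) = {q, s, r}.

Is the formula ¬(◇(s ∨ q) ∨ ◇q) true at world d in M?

At d: ◇(s ∨ q) ∨ ◇q is true, so ¬(◇(s ∨ q) ∨ ◇q) is false.
  At d: ◇(s ∨ q) is true, ◇q is true, so ◇(s ∨ q) ∨ ◇q is true.
    At d: ◇(s ∨ q) requires s ∨ q at some successor in {e, i, j}.
      s ∨ q holds at j, so ◇(s ∨ q) is true at d.
    At d: ◇q requires q at some successor in {e, i, j}.
      q holds at j, so ◇q is true at d.

No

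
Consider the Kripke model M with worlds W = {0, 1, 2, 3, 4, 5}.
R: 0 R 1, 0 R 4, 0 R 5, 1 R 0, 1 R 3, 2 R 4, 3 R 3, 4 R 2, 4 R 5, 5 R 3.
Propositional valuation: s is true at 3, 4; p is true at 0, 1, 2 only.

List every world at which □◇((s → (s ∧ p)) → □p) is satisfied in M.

Let φ = □◇((s → (s ∧ p)) → □p). Evaluate φ at each world:
  0 (successors {1, 4, 5}): φ is false.
  1 (successors {0, 3}): φ is true.
  2 (successors {4}): φ is false.
  3 (successors {3}): φ is true.
  4 (successors {2, 5}): φ is true.
  5 (successors {3}): φ is true.
For instance, at 3:
  At 3: □◇((s → (s ∧ p)) → □p) requires ◇((s → (s ∧ p)) → □p) at every successor {3}.
      At 3: ◇((s → (s ∧ p)) → □p) requires (s → (s ∧ p)) → □p at some successor in {3}.
        (s → (s ∧ p)) → □p holds at 3, so ◇((s → (s ∧ p)) → □p) is true at 3.
  So □◇((s → (s ∧ p)) → □p) is true at 3.
Satisfying worlds: {1, 3, 4, 5}

1, 3, 4, 5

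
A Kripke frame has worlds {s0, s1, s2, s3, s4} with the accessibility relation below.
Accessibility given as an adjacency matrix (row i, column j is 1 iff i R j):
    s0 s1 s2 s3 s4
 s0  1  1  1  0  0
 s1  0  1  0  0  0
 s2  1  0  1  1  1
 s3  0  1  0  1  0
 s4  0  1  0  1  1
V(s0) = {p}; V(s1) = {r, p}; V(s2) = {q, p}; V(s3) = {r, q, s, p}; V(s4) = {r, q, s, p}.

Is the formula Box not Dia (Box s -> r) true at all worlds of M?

No

Let φ = Box not Dia (Box s -> r). Evaluate φ at each world:
  s0 (successors {s0, s1, s2}): φ is false.
  s1 (successors {s1}): φ is false.
  s2 (successors {s0, s2, s3, s4}): φ is false.
  s3 (successors {s1, s3}): φ is false.
  s4 (successors {s1, s3, s4}): φ is false.
Detail at s0 (counterexample):
  At s0: Box not Dia (Box s -> r) requires not Dia (Box s -> r) at every successor {s0, s1, s2}.
    not Dia (Box s -> r) fails at s0, so Box not Dia (Box s -> r) is false at s0.
      At s0: Dia (Box s -> r) is true, so not Dia (Box s -> r) is false.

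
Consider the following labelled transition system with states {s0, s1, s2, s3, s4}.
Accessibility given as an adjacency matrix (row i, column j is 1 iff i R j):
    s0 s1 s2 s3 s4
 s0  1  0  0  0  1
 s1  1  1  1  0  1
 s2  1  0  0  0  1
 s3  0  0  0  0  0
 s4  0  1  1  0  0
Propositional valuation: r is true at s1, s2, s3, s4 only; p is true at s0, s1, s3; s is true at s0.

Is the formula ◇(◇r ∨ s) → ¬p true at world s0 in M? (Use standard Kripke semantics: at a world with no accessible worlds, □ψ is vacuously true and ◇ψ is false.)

At s0: ◇(◇r ∨ s) is true, ¬p is false, so ◇(◇r ∨ s) → ¬p is false.
  At s0: ◇(◇r ∨ s) requires ◇r ∨ s at some successor in {s0, s4}.
    ◇r ∨ s holds at s0, so ◇(◇r ∨ s) is true at s0.
      At s0: ◇r is true, s is true, so ◇r ∨ s is true.

No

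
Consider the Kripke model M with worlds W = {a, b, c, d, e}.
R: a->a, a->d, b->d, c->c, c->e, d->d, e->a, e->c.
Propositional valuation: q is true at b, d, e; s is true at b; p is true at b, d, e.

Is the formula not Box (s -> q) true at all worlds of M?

No

Let φ = not Box (s -> q). Evaluate φ at each world:
  a (successors {a, d}): φ is false.
  b (successors {d}): φ is false.
  c (successors {c, e}): φ is false.
  d (successors {d}): φ is false.
  e (successors {a, c}): φ is false.
Detail at a (counterexample):
  At a: Box (s -> q) is true, so not Box (s -> q) is false.
    At a: Box (s -> q) requires s -> q at every successor {a, d}.
      At a: s -> q is true.
      At d: s -> q is true.
    So Box (s -> q) is true at a.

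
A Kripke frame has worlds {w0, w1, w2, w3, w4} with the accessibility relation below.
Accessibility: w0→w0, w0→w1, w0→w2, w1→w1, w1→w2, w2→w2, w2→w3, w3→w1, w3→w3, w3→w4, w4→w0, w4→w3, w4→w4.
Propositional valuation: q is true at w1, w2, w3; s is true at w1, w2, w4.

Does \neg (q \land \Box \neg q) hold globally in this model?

Let φ = \neg (q \land \Box \neg q). Evaluate φ at each world:
  w0 (successors {w0, w1, w2}): φ is true.
  w1 (successors {w1, w2}): φ is true.
  w2 (successors {w2, w3}): φ is true.
  w3 (successors {w1, w3, w4}): φ is true.
  w4 (successors {w0, w3, w4}): φ is true.
For instance, at w1:
  At w1: q \land \Box \neg q is false, so \neg (q \land \Box \neg q) is true.
    At w1: q is true, \Box \neg q is false, so q \land \Box \neg q is false.
      At w1: \Box \neg q requires \neg q at every successor {w1, w2}.
        \neg q fails at w1, so \Box \neg q is false at w1.

Yes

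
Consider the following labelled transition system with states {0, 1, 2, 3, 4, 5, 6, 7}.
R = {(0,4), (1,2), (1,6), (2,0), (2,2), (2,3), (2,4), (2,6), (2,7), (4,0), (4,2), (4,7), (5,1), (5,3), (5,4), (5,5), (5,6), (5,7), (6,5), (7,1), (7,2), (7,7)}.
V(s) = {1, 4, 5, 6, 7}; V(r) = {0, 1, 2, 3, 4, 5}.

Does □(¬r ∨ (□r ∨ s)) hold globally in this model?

Let φ = □(¬r ∨ (□r ∨ s)). Evaluate φ at each world:
  0 (successors {4}): φ is true.
  1 (successors {2, 6}): φ is false.
  2 (successors {0, 2, 3, 4, 6, 7}): φ is false.
  3 (successors ∅): φ is true.
  4 (successors {0, 2, 7}): φ is false.
  5 (successors {1, 3, 4, 5, 6, 7}): φ is true.
  6 (successors {5}): φ is true.
  7 (successors {1, 2, 7}): φ is false.
Detail at 1 (counterexample):
  At 1: □(¬r ∨ (□r ∨ s)) requires ¬r ∨ (□r ∨ s) at every successor {2, 6}.
    ¬r ∨ (□r ∨ s) fails at 2, so □(¬r ∨ (□r ∨ s)) is false at 1.
      At 2: ¬r is false, □r ∨ s is false, so ¬r ∨ (□r ∨ s) is false.

No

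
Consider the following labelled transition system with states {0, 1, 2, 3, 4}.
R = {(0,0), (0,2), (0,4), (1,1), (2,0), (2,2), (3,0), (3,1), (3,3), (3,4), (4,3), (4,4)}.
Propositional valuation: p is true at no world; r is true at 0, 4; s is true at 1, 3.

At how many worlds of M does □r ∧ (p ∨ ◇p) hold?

0

Recall that □ψ holds at a world iff ψ holds at every accessible world, and ◇ψ holds iff ψ holds at some accessible world.
Let φ = □r ∧ (p ∨ ◇p). Evaluate φ at each world:
  0 (successors {0, 2, 4}): φ is false.
  1 (successors {1}): φ is false.
  2 (successors {0, 2}): φ is false.
  3 (successors {0, 1, 3, 4}): φ is false.
  4 (successors {3, 4}): φ is false.
For instance, at 3:
  At 3: □r is false, p ∨ ◇p is false, so □r ∧ (p ∨ ◇p) is false.
    At 3: □r requires r at every successor {0, 1, 3, 4}.
      r fails at 1, so □r is false at 3.
    At 3: p is false, ◇p is false, so p ∨ ◇p is false.
      At 3: ◇p requires p at some successor in {0, 1, 3, 4}.
        At 0: p is false.
        At 1: p is false.
        At 3: p is false.
        At 4: p is false.
      So ◇p is false at 3.
Satisfying worlds: none.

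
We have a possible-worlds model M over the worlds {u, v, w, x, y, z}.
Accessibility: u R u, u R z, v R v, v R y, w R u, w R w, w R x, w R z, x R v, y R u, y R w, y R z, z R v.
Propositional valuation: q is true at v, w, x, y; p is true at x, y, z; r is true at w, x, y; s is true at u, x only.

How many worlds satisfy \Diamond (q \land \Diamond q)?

Let φ = \Diamond (q \land \Diamond q). Evaluate φ at each world:
  u (successors {u, z}): φ is false.
  v (successors {v, y}): φ is true.
  w (successors {u, w, x, z}): φ is true.
  x (successors {v}): φ is true.
  y (successors {u, w, z}): φ is true.
  z (successors {v}): φ is true.
For instance, at w:
  At w: \Diamond (q \land \Diamond q) requires q \land \Diamond q at some successor in {u, w, x, z}.
    q \land \Diamond q holds at w, so \Diamond (q \land \Diamond q) is true at w.
      At w: q is true, \Diamond q is true, so q \land \Diamond q is true.
Satisfying worlds: {v, w, x, y, z}

5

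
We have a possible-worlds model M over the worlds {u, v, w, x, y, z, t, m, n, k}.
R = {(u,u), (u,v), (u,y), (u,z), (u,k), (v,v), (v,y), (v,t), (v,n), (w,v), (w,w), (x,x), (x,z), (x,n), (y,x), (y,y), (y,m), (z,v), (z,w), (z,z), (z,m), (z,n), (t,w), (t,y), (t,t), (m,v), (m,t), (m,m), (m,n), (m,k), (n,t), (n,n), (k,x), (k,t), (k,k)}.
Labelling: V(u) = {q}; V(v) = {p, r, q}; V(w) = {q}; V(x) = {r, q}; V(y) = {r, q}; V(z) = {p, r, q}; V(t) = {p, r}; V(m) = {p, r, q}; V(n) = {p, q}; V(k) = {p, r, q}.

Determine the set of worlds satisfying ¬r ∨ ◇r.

u, v, w, x, y, z, t, m, n, k

Let φ = ¬r ∨ ◇r. Evaluate φ at each world:
  u (successors {u, v, y, z, k}): φ is true.
  v (successors {v, y, t, n}): φ is true.
  w (successors {v, w}): φ is true.
  x (successors {x, z, n}): φ is true.
  y (successors {x, y, m}): φ is true.
  z (successors {v, w, z, m, n}): φ is true.
  t (successors {w, y, t}): φ is true.
  m (successors {v, t, m, n, k}): φ is true.
  n (successors {t, n}): φ is true.
  k (successors {x, t, k}): φ is true.
For instance, at m:
  At m: ¬r is false, ◇r is true, so ¬r ∨ ◇r is true.
    At m: ◇r requires r at some successor in {v, t, m, n, k}.
      r holds at v, so ◇r is true at m.
Satisfying worlds: {u, v, w, x, y, z, t, m, n, k}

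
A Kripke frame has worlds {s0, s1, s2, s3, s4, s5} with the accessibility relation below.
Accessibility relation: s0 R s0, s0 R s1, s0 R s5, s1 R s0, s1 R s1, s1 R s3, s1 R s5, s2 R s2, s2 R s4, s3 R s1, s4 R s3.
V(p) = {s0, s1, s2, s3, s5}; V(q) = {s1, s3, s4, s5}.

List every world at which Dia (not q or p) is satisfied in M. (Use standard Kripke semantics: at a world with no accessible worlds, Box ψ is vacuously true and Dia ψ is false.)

Recall that Dia ψ holds at a world iff ψ holds at some accessible world.
Let φ = Dia (not q or p). Evaluate φ at each world:
  s0 (successors {s0, s1, s5}): φ is true.
  s1 (successors {s0, s1, s3, s5}): φ is true.
  s2 (successors {s2, s4}): φ is true.
  s3 (successors {s1}): φ is true.
  s4 (successors {s3}): φ is true.
  s5 (successors ∅): φ is false.
For instance, at s3:
  At s3: Dia (not q or p) requires not q or p at some successor in {s1}.
    not q or p holds at s1, so Dia (not q or p) is true at s3.
Satisfying worlds: {s0, s1, s2, s3, s4}

s0, s1, s2, s3, s4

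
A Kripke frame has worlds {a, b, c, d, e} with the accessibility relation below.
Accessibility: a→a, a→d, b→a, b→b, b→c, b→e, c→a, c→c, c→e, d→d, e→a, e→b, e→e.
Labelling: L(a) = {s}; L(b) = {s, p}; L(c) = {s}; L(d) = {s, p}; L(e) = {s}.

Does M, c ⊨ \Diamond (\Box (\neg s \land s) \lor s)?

Yes

Recall that \Box ψ holds at a world iff ψ holds at every accessible world, and \Diamond ψ holds iff ψ holds at some accessible world.
At c: \Diamond (\Box (\neg s \land s) \lor s) requires \Box (\neg s \land s) \lor s at some successor in {a, c, e}.
  \Box (\neg s \land s) \lor s holds at a, so \Diamond (\Box (\neg s \land s) \lor s) is true at c.
    At a: \Box (\neg s \land s) is false, s is true, so \Box (\neg s \land s) \lor s is true.
      At a: \Box (\neg s \land s) requires \neg s \land s at every successor {a, d}.
        \neg s \land s fails at a, so \Box (\neg s \land s) is false at a.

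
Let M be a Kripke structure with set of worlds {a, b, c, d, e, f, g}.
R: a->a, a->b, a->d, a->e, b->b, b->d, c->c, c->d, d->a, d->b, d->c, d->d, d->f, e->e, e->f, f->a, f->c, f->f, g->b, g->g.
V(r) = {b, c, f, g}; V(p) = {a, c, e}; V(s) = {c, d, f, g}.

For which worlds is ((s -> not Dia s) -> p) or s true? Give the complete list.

a, c, d, e, f, g

Let φ = ((s -> not Dia s) -> p) or s. Evaluate φ at each world:
  a (successors {a, b, d, e}): φ is true.
  b (successors {b, d}): φ is false.
  c (successors {c, d}): φ is true.
  d (successors {a, b, c, d, f}): φ is true.
  e (successors {e, f}): φ is true.
  f (successors {a, c, f}): φ is true.
  g (successors {b, g}): φ is true.
For instance, at e:
  At e: (s -> not Dia s) -> p is true, s is false, so ((s -> not Dia s) -> p) or s is true.
    At e: s -> not Dia s is true, p is true, so (s -> not Dia s) -> p is true.
      At e: s is false, not Dia s is false, so s -> not Dia s is true.
Satisfying worlds: {a, c, d, e, f, g}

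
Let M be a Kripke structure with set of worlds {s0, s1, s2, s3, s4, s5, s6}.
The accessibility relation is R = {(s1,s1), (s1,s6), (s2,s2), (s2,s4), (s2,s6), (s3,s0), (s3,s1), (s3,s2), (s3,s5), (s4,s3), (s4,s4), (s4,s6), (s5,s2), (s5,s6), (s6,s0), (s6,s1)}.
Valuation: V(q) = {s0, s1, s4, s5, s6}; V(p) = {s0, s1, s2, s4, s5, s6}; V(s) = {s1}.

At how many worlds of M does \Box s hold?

Let φ = \Box s. Evaluate φ at each world:
  s0 (successors ∅): φ is true.
  s1 (successors {s1, s6}): φ is false.
  s2 (successors {s2, s4, s6}): φ is false.
  s3 (successors {s0, s1, s2, s5}): φ is false.
  s4 (successors {s3, s4, s6}): φ is false.
  s5 (successors {s2, s6}): φ is false.
  s6 (successors {s0, s1}): φ is false.
For instance, at s1:
  At s1: \Box s requires s at every successor {s1, s6}.
    s fails at s6, so \Box s is false at s1.
Satisfying worlds: {s0}

1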